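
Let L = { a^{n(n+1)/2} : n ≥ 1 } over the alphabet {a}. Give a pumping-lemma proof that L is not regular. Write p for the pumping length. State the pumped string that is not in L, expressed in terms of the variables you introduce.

Toward a contradiction, assume L is regular with pumping length p.
Take w = a^{p(p+1)/2} ∈ L with |w| = p(p+1)/2 ≥ p.
Write w = xyz as guaranteed by the lemma, with |xy| ≤ p and y is nonempty.
Then y = a^k for some k with 1 ≤ k ≤ p.
Pump with i = 2: xy^2z = a^{p(p+1)/2+k}. Since 1 ≤ k ≤ p, p(p+1)/2 < p(p+1)/2+k ≤ p(p+1)/2+p < (p+1)(p+2)/2, so p(p+1)/2+k is strictly between consecutive triangular numbers. So xy^2z ∉ L.
This contradicts the pumping lemma, so L is not regular.

a^{p(p+1)/2+k}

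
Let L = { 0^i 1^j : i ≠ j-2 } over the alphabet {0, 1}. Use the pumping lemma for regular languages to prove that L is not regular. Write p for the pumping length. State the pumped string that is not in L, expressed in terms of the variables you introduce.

Assume L is regular. Let p be the pumping length given by the pumping lemma.
Choose w = 0^p 1^{p+p!+2}. Since p ≠ (p+p!+2)-2 = p+p!, w ∈ L; and |w| ≥ p.
Write w = xyz as guaranteed by the lemma, with |xy| ≤ p and |y| > 0.
Because |xy| ≤ p and w begins with p copies of 0, we have y = 0^k with 1 ≤ k ≤ p.
Since 1 ≤ k ≤ p, k divides p!; set t = 1 + p!/k. Then xy^t z has p + (p!/k)·k = p + p! copies of 0. Now the 0-count is p+p! and (1-count)-2 = (p+p!+2)-2 = p+p!, so i ≠ j-2 fails. So xy^t z = 0^{p+p!} 1^{p+p!+2} ∉ L.
This is a contradiction; hence L is not regular.

0^{p+p!} 1^{p+p!+2}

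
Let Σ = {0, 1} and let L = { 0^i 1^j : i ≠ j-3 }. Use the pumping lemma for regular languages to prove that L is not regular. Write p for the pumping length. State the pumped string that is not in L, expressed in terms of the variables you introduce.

0^{p+p!} 1^{p+p!+3}

Toward a contradiction, assume L is regular with pumping length p.
Choose w = 0^p 1^{p+p!+3}. Since p ≠ (p+p!+3)-3 = p+p!, w ∈ L; and |w| ≥ p.
Write w = xyz as guaranteed by the lemma, with |xy| ≤ p and y is nonempty.
The first p characters of w are 0's, so xy (and hence y) consists only of 0's. Write y = 0^k, 1 ≤ k ≤ p.
Since 1 ≤ k ≤ p, k divides p!; set t = 1 + p!/k. Then xy^t z has p + (p!/k)·k = p + p! copies of 0. Now the 0-count is p+p! and (1-count)-3 = (p+p!+3)-3 = p+p!, so i ≠ j-3 fails. So xy^t z = 0^{p+p!} 1^{p+p!+3} ∉ L.
Contradiction. Therefore L is not regular.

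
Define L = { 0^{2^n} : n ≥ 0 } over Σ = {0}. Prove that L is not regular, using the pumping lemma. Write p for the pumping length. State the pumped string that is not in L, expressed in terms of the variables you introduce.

Assume L is regular; let p be its pumping constant.
Take w = 0^{2^p} ∈ L with |w| = 2^p ≥ p.
By the pumping lemma, w = xyz with |xy| ≤ p and |y| > 0.
Then y = 0^k for some k with 1 ≤ k ≤ p.
Pump with i = 2: xy^2z = 0^{2^p+k}. Since 1 ≤ k ≤ p < 2^p, we have 2^p < 2^p+k < 2^{p+1}, so 2^p+k is not a power of 2. So xy^2z ∉ L.
Contradiction. Therefore L is not regular.

0^{2^p+k}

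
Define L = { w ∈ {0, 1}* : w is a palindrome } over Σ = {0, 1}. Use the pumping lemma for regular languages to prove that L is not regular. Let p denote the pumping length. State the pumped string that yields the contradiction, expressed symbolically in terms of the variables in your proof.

0^{p+k} 1 0^p

Assume L is regular; let p be its pumping constant.
Take w = 0^p 1 0^p, a palindrome of length 2p+1 ≥ p.
Write w = xyz as guaranteed by the lemma, with |xy| ≤ p and |y| ≥ 1.
Because |xy| ≤ p and w begins with p copies of 0, we have y = 0^k with 1 ≤ k ≤ p.
Pump with i = 2: xy^2z = 0^{p+k} 1 0^p. Its reverse is 0^p 1 0^{p+k}, which differs from xy^2z since k ≥ 1. So xy^2z is not a palindrome and xy^2z ∉ L.
This contradicts the pumping lemma, so L is not regular.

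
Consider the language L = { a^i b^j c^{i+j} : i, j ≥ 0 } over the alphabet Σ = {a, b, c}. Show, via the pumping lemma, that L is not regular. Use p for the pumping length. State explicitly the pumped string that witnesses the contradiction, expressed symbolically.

Assume L is regular. Let p be the pumping length given by the pumping lemma.
Take w = a^p b^p c^{2p} ∈ L (with i=j=p, i+j=2p), |w| = 4p ≥ p.
The pumping lemma gives a decomposition w = xyz where |xy| ≤ p and |y| ≥ 1.
The first p characters of w are a's, so xy (and hence y) consists only of a's. Write y = a^k, 1 ≤ k ≤ p.
Consider xy^2z = a^{p+k} b^p c^{2p}. Now the a- and b-counts sum to 2p+k, but the c-count is 2p ≠ 2p+k. So xy^2z ∉ L.
This contradicts the pumping lemma, so L is not regular.

a^{p+k} b^p c^{2p}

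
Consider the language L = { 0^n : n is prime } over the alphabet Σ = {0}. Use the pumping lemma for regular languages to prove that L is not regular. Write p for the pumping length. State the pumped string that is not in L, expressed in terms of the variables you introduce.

0^{q(1+k)}

Toward a contradiction, assume L is regular with pumping length p.
Let q be a prime with q ≥ p+2 (infinitely many primes exist), and take w = 0^q ∈ L with |w| = q ≥ p.
By the pumping lemma, w = xyz with |xy| ≤ p and |y| ≥ 1.
Then y = 0^k for some k with 1 ≤ k ≤ p.
Since 1 ≤ k ≤ p, |xz| = q-k. Pump with i = q+1: |xy^{q+1}z| = (q-k)+(q+1)k = q+qk = q(1+k), which is composite (both factors ≥ 2). So xy^{q+1}z = 0^{q(1+k)} ∉ L.
Contradiction. Therefore L is not regular.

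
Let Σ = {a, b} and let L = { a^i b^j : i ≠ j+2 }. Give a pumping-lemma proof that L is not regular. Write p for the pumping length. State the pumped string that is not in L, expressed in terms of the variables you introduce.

Toward a contradiction, assume L is regular with pumping length p.
Choose w = a^p b^{p+p!-2}. Since p ≠ (p+p!-2)+2 = p+p!, w ∈ L; and |w| ≥ p.
The pumping lemma gives a decomposition w = xyz where |xy| ≤ p and |y| ≥ 1.
Since the first p symbols of w are all a's and |xy| ≤ p, y lies entirely in the leading a-block: y = a^k for some k with 1 ≤ k ≤ p.
Since 1 ≤ k ≤ p, k divides p!; set t = 1 + p!/k. Then xy^t z has p + (p!/k)·k = p + p! copies of a. Now the a-count is p+p! and (b-count)+2 = (p+p!-2)+2 = p+p!, so i ≠ j+2 fails. So xy^t z = a^{p+p!} b^{p+p!-2} ∉ L.
This contradicts the pumping lemma, so L is not regular.

a^{p+p!} b^{p+p!-2}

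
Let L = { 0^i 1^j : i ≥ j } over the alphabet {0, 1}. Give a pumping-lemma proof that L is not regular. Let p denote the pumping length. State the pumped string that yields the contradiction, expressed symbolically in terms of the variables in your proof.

0^{p-k} 1^p

Suppose for contradiction that L is regular, and let p be the pumping length.
Choose w = 0^p 1^p ∈ L, with |w| = 2p ≥ p.
Write w = xyz as guaranteed by the lemma, with |xy| ≤ p and |y| ≥ 1.
Because |xy| ≤ p and w begins with p copies of 0, we have y = 0^k with 1 ≤ k ≤ p.
Consider xy^0z = xz = 0^{p-k} 1^p. Since k ≥ 1, the 0-count p-k is less than p, so i ≥ j fails; thus xz ∉ L.
This contradicts the pumping lemma, so L is not regular.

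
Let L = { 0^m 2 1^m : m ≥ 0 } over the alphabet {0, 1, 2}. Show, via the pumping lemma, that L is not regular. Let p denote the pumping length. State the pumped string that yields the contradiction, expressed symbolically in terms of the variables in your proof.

0^{p+k} 2 1^p

Toward a contradiction, assume L is regular with pumping length p.
Take w = 0^p 2 1^p ∈ L with |w| = 2p+1 ≥ p.
The pumping lemma gives a decomposition w = xyz where |xy| ≤ p and |y| > 0.
The first p characters of w are 0's, so xy (and hence y) consists only of 0's. Write y = 0^k, 1 ≤ k ≤ p.
Pump with i = 2: xy^2z = 0^{p+k} 2 1^p, which would require p+k = p. But k ≥ 1, so xy^2z ∉ L.
This contradicts the pumping lemma, so L is not regular.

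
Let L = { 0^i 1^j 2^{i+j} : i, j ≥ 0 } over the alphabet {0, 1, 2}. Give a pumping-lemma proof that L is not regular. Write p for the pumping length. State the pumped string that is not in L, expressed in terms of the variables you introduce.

Suppose for contradiction that L is regular, and let p be the pumping length.
Take w = 0^p 1^p 2^{2p} ∈ L (with i=j=p, i+j=2p), |w| = 4p ≥ p.
Write w = xyz as guaranteed by the lemma, with |xy| ≤ p and |y| > 0.
Since the first p symbols of w are all 0's and |xy| ≤ p, y lies entirely in the leading 0-block: y = 0^k for some k with 1 ≤ k ≤ p.
Consider xy^2z = 0^{p+k} 1^p 2^{2p}. Now the 0- and 1-counts sum to 2p+k, but the 2-count is 2p ≠ 2p+k. So xy^2z ∉ L.
This is a contradiction; hence L is not regular.

0^{p+k} 1^p 2^{2p}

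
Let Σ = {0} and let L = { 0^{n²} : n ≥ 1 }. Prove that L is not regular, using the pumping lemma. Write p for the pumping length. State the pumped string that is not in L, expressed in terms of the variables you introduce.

Assume L is regular; let p be its pumping constant.
Take w = 0^{p²} ∈ L with |w| = p² ≥ p.
The pumping lemma gives a decomposition w = xyz where |xy| ≤ p and |y| > 0.
Then y = 0^k for some k with 1 ≤ k ≤ p.
Pump with i = 2: xy^2z = 0^{p²+k}. Since 1 ≤ k ≤ p, p² < p²+k ≤ p²+p < (p+1)², so p²+k lies strictly between consecutive squares and is not a perfect square. So xy^2z ∉ L.
This is a contradiction; hence L is not regular.

0^{p²+k}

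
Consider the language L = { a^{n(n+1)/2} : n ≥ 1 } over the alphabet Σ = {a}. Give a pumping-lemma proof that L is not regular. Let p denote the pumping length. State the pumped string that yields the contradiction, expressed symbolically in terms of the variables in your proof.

a^{p(p+1)/2+k}

Assume L is regular; let p be its pumping constant.
Take w = a^{p(p+1)/2} ∈ L with |w| = p(p+1)/2 ≥ p.
By the pumping lemma, w = xyz with |xy| ≤ p and |y| ≥ 1.
Then y = a^k for some k with 1 ≤ k ≤ p.
Pump with i = 2: xy^2z = a^{p(p+1)/2+k}. Since 1 ≤ k ≤ p, p(p+1)/2 < p(p+1)/2+k ≤ p(p+1)/2+p < (p+1)(p+2)/2, so p(p+1)/2+k is strictly between consecutive triangular numbers. So xy^2z ∉ L.
This is a contradiction; hence L is not regular.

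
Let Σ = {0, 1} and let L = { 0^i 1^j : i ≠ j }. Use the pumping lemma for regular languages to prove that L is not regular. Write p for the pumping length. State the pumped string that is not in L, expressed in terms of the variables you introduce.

Assume L is regular; let p be its pumping constant.
Choose w = 0^p 1^{p+p!}. Since p ≠ p+p!, w ∈ L; and |w| ≥ p.
Write w = xyz as guaranteed by the lemma, with |xy| ≤ p and |y| ≥ 1.
Since the first p symbols of w are all 0's and |xy| ≤ p, y lies entirely in the leading 0-block: y = 0^k for some k with 1 ≤ k ≤ p.
Since 1 ≤ k ≤ p, k divides p!; set t = 1 + p!/k. Then xy^t z has p + (p!/k)·k = p + p! copies of 0. Now the 0-count equals the 1-count, so i ≠ j fails. So xy^t z = 0^{p+p!} 1^{p+p!} ∉ L.
This is a contradiction; hence L is not regular.

0^{p+p!} 1^{p+p!}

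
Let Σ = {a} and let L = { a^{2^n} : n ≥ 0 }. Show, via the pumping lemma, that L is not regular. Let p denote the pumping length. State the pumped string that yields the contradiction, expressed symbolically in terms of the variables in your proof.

a^{2^p+k}

Assume L is regular; let p be its pumping constant.
Take w = a^{2^p} ∈ L with |w| = 2^p ≥ p.
The pumping lemma gives a decomposition w = xyz where |xy| ≤ p and |y| ≥ 1.
Then y = a^k for some k with 1 ≤ k ≤ p.
Pump with i = 2: xy^2z = a^{2^p+k}. Since 1 ≤ k ≤ p < 2^p, we have 2^p < 2^p+k < 2^{p+1}, so 2^p+k is not a power of 2. So xy^2z ∉ L.
This is a contradiction; hence L is not regular.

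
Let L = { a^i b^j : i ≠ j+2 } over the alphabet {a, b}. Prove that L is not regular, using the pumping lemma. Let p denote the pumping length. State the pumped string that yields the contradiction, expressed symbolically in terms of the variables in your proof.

Assume L is regular. Let p be the pumping length given by the pumping lemma.
Choose w = a^p b^{p+p!-2}. Since p ≠ (p+p!-2)+2 = p+p!, w ∈ L; and |w| ≥ p.
The pumping lemma gives a decomposition w = xyz where |xy| ≤ p and y is nonempty.
Since the first p symbols of w are all a's and |xy| ≤ p, y lies entirely in the leading a-block: y = a^k for some k with 1 ≤ k ≤ p.
Since 1 ≤ k ≤ p, k divides p!; set t = 1 + p!/k. Then xy^t z has p + (p!/k)·k = p + p! copies of a. Now the a-count is p+p! and (b-count)+2 = (p+p!-2)+2 = p+p!, so i ≠ j+2 fails. So xy^t z = a^{p+p!} b^{p+p!-2} ∉ L.
This is a contradiction; hence L is not regular.

a^{p+p!} b^{p+p!-2}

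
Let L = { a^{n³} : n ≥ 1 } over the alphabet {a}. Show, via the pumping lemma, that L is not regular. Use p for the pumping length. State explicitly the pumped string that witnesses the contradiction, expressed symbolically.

Assume L is regular; let p be its pumping constant.
Take w = a^{p³} ∈ L with |w| = p³ ≥ p.
Write w = xyz as guaranteed by the lemma, with |xy| ≤ p and |y| ≥ 1.
Then y = a^k for some k with 1 ≤ k ≤ p.
Pump with i = 2: xy^2z = a^{p³+k}. Since 1 ≤ k ≤ p, p³ < p³+k ≤ p³+p < p³+3p²+3p+1 = (p+1)³, so p³+k is not a perfect cube. So xy^2z ∉ L.
Contradiction. Therefore L is not regular.

a^{p³+k}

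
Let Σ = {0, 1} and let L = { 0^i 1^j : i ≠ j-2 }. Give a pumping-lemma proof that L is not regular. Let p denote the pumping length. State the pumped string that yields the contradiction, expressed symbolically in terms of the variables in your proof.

Assume L is regular. Let p be the pumping length given by the pumping lemma.
Choose w = 0^p 1^{p+p!+2}. Since p ≠ (p+p!+2)-2 = p+p!, w ∈ L; and |w| ≥ p.
By the pumping lemma, w = xyz with |xy| ≤ p and y is nonempty.
Because |xy| ≤ p and w begins with p copies of 0, we have y = 0^k with 1 ≤ k ≤ p.
Since 1 ≤ k ≤ p, k divides p!; set t = 1 + p!/k. Then xy^t z has p + (p!/k)·k = p + p! copies of 0. Now the 0-count is p+p! and (1-count)-2 = (p+p!+2)-2 = p+p!, so i ≠ j-2 fails. So xy^t z = 0^{p+p!} 1^{p+p!+2} ∉ L.
This contradicts the pumping lemma, so L is not regular.

0^{p+p!} 1^{p+p!+2}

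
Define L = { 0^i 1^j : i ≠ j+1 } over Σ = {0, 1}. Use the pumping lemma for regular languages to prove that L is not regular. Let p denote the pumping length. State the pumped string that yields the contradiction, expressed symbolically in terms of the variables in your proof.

0^{p+p!} 1^{p+p!-1}

Assume L is regular. Let p be the pumping length given by the pumping lemma.
Choose w = 0^p 1^{p+p!-1}. Since p ≠ (p+p!-1)+1 = p+p!, w ∈ L; and |w| ≥ p.
By the pumping lemma, w = xyz with |xy| ≤ p and y is nonempty.
Since the first p symbols of w are all 0's and |xy| ≤ p, y lies entirely in the leading 0-block: y = 0^k for some k with 1 ≤ k ≤ p.
Since 1 ≤ k ≤ p, k divides p!; set t = 1 + p!/k. Then xy^t z has p + (p!/k)·k = p + p! copies of 0. Now the 0-count is p+p! and (1-count)+1 = (p+p!-1)+1 = p+p!, so i ≠ j+1 fails. So xy^t z = 0^{p+p!} 1^{p+p!-1} ∉ L.
This is a contradiction; hence L is not regular.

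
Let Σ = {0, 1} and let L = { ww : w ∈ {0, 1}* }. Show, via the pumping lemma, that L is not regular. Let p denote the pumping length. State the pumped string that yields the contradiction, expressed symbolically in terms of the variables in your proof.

0^{p+k} 1^p 0^p 1^p

Suppose for contradiction that L is regular, and let p be the pumping length.
Take w = 0^p 1^p 0^p 1^p = uu where u = 0^p1^p; then w ∈ L and |w| = 4p ≥ p.
The pumping lemma gives a decomposition w = xyz where |xy| ≤ p and y is nonempty.
The first p characters of w are 0's, so xy (and hence y) consists only of 0's. Write y = 0^k, 1 ≤ k ≤ p.
Pump with i = 2: xy^2z = 0^{p+k} 1^p 0^p 1^p, of length 4p+k. Suppose this equals vv. The string starts with 0 and ends with 1, so v does too; thus the boundary between the two copies of v is a 1→0 transition. There is exactly one such transition, at position 2p+k, so |v| = 2p+k and |vv| = 4p+2k ≠ 4p+k since k ≥ 1. So xy^2z ∉ L.
This contradicts the pumping lemma, so L is not regular.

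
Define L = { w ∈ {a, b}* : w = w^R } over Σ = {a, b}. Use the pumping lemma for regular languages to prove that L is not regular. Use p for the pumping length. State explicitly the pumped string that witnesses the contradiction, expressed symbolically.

a^{p+k} b a^p

Assume L is regular. Let p be the pumping length given by the pumping lemma.
Take w = a^p b a^p, a palindrome of length 2p+1 ≥ p.
By the pumping lemma, w = xyz with |xy| ≤ p and |y| > 0.
Because |xy| ≤ p and w begins with p copies of a, we have y = a^k with 1 ≤ k ≤ p.
Pump with i = 2: xy^2z = a^{p+k} b a^p. Its reverse is a^p b a^{p+k}, which differs from xy^2z since k ≥ 1. So xy^2z is not a palindrome and xy^2z ∉ L.
Contradiction. Therefore L is not regular.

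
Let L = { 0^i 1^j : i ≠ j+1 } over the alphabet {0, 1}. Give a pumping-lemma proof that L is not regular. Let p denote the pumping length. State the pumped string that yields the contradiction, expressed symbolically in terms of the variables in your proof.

0^{p+p!} 1^{p+p!-1}

Assume L is regular; let p be its pumping constant.
Choose w = 0^p 1^{p+p!-1}. Since p ≠ (p+p!-1)+1 = p+p!, w ∈ L; and |w| ≥ p.
The pumping lemma gives a decomposition w = xyz where |xy| ≤ p and |y| ≥ 1.
Because |xy| ≤ p and w begins with p copies of 0, we have y = 0^k with 1 ≤ k ≤ p.
Since 1 ≤ k ≤ p, k divides p!; set t = 1 + p!/k. Then xy^t z has p + (p!/k)·k = p + p! copies of 0. Now the 0-count is p+p! and (1-count)+1 = (p+p!-1)+1 = p+p!, so i ≠ j+1 fails. So xy^t z = 0^{p+p!} 1^{p+p!-1} ∉ L.
This is a contradiction; hence L is not regular.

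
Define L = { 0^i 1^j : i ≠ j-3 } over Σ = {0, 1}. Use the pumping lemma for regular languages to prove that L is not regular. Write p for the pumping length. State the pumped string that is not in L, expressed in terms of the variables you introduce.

Assume L is regular; let p be its pumping constant.
Choose w = 0^p 1^{p+p!+3}. Since p ≠ (p+p!+3)-3 = p+p!, w ∈ L; and |w| ≥ p.
By the pumping lemma, w = xyz with |xy| ≤ p and |y| ≥ 1.
Since the first p symbols of w are all 0's and |xy| ≤ p, y lies entirely in the leading 0-block: y = 0^k for some k with 1 ≤ k ≤ p.
Since 1 ≤ k ≤ p, k divides p!; set t = 1 + p!/k. Then xy^t z has p + (p!/k)·k = p + p! copies of 0. Now the 0-count is p+p! and (1-count)-3 = (p+p!+3)-3 = p+p!, so i ≠ j-3 fails. So xy^t z = 0^{p+p!} 1^{p+p!+3} ∉ L.
This is a contradiction; hence L is not regular.

0^{p+p!} 1^{p+p!+3}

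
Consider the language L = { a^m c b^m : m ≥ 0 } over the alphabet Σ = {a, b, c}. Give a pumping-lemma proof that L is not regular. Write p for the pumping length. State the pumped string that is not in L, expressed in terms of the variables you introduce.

Toward a contradiction, assume L is regular with pumping length p.
Take w = a^p c b^p ∈ L with |w| = 2p+1 ≥ p.
The pumping lemma gives a decomposition w = xyz where |xy| ≤ p and |y| > 0.
The first p characters of w are a's, so xy (and hence y) consists only of a's. Write y = a^k, 1 ≤ k ≤ p.
Pump with i = 2: xy^2z = a^{p+k} c b^p, which would require p+k = p. But k ≥ 1, so xy^2z ∉ L.
This is a contradiction; hence L is not regular.

a^{p+k} c b^p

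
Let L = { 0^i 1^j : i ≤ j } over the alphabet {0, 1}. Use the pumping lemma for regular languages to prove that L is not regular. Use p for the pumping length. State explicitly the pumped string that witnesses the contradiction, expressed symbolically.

0^{p+k} 1^p

Assume L is regular. Let p be the pumping length given by the pumping lemma.
Choose w = 0^p 1^p ∈ L, with |w| = 2p ≥ p.
Write w = xyz as guaranteed by the lemma, with |xy| ≤ p and |y| ≥ 1.
Since the first p symbols of w are all 0's and |xy| ≤ p, y lies entirely in the leading 0-block: y = 0^k for some k with 1 ≤ k ≤ p.
Consider xy^2z = 0^{p+k} 1^p. Since k ≥ 1, the 0-count p+k exceeds the 1-count p, so i ≤ j fails; thus xy^2z ∉ L.
Contradiction. Therefore L is not regular.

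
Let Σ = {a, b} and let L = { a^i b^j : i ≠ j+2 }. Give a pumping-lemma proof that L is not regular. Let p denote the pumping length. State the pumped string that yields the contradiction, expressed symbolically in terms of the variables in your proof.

a^{p+p!} b^{p+p!-2}

Assume L is regular; let p be its pumping constant.
Choose w = a^p b^{p+p!-2}. Since p ≠ (p+p!-2)+2 = p+p!, w ∈ L; and |w| ≥ p.
The pumping lemma gives a decomposition w = xyz where |xy| ≤ p and |y| > 0.
Since the first p symbols of w are all a's and |xy| ≤ p, y lies entirely in the leading a-block: y = a^k for some k with 1 ≤ k ≤ p.
Since 1 ≤ k ≤ p, k divides p!; set t = 1 + p!/k. Then xy^t z has p + (p!/k)·k = p + p! copies of a. Now the a-count is p+p! and (b-count)+2 = (p+p!-2)+2 = p+p!, so i ≠ j+2 fails. So xy^t z = a^{p+p!} b^{p+p!-2} ∉ L.
Contradiction. Therefore L is not regular.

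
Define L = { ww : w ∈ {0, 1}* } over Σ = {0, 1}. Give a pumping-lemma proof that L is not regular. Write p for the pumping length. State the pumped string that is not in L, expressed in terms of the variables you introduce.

Toward a contradiction, assume L is regular with pumping length p.
Take w = 0^p 1^p 0^p 1^p = uu where u = 0^p1^p; then w ∈ L and |w| = 4p ≥ p.
Write w = xyz as guaranteed by the lemma, with |xy| ≤ p and y is nonempty.
Because |xy| ≤ p and w begins with p copies of 0, we have y = 0^k with 1 ≤ k ≤ p.
Pump with i = 2: xy^2z = 0^{p+k} 1^p 0^p 1^p, of length 4p+k. Suppose this equals vv. The string starts with 0 and ends with 1, so v does too; thus the boundary between the two copies of v is a 1→0 transition. There is exactly one such transition, at position 2p+k, so |v| = 2p+k and |vv| = 4p+2k ≠ 4p+k since k ≥ 1. So xy^2z ∉ L.
This contradicts the pumping lemma, so L is not regular.

0^{p+k} 1^p 0^p 1^p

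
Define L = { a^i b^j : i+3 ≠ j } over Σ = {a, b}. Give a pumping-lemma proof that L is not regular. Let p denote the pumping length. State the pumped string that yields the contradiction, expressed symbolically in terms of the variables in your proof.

Toward a contradiction, assume L is regular with pumping length p.
Choose w = a^p b^{p+p!+3}. Since p ≠ (p+p!+3)-3 = p+p!, w ∈ L; and |w| ≥ p.
The pumping lemma gives a decomposition w = xyz where |xy| ≤ p and y is nonempty.
The first p characters of w are a's, so xy (and hence y) consists only of a's. Write y = a^k, 1 ≤ k ≤ p.
Since 1 ≤ k ≤ p, k divides p!; set t = 1 + p!/k. Then xy^t z has p + (p!/k)·k = p + p! copies of a. Now the a-count is p+p! and (b-count)-3 = (p+p!+3)-3 = p+p!, so i+3 ≠ j fails. So xy^t z = a^{p+p!} b^{p+p!+3} ∉ L.
This is a contradiction; hence L is not regular.

a^{p+p!} b^{p+p!+3}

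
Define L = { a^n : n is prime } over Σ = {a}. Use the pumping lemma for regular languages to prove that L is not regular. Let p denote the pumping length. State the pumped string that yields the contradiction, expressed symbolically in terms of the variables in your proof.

a^{q(1+k)}

Toward a contradiction, assume L is regular with pumping length p.
Let q be a prime with q ≥ p+2 (infinitely many primes exist), and take w = a^q ∈ L with |w| = q ≥ p.
Write w = xyz as guaranteed by the lemma, with |xy| ≤ p and |y| > 0.
Then y = a^k for some k with 1 ≤ k ≤ p.
Since 1 ≤ k ≤ p, |xz| = q-k. Pump with i = q+1: |xy^{q+1}z| = (q-k)+(q+1)k = q+qk = q(1+k), which is composite (both factors ≥ 2). So xy^{q+1}z = a^{q(1+k)} ∉ L.
This is a contradiction; hence L is not regular.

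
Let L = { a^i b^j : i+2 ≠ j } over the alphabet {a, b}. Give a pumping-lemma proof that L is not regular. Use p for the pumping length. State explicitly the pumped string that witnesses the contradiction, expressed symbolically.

a^{p+p!} b^{p+p!+2}

Assume L is regular; let p be its pumping constant.
Choose w = a^p b^{p+p!+2}. Since p ≠ (p+p!+2)-2 = p+p!, w ∈ L; and |w| ≥ p.
The pumping lemma gives a decomposition w = xyz where |xy| ≤ p and y is nonempty.
The first p characters of w are a's, so xy (and hence y) consists only of a's. Write y = a^k, 1 ≤ k ≤ p.
Since 1 ≤ k ≤ p, k divides p!; set t = 1 + p!/k. Then xy^t z has p + (p!/k)·k = p + p! copies of a. Now the a-count is p+p! and (b-count)-2 = (p+p!+2)-2 = p+p!, so i+2 ≠ j fails. So xy^t z = a^{p+p!} b^{p+p!+2} ∉ L.
This is a contradiction; hence L is not regular.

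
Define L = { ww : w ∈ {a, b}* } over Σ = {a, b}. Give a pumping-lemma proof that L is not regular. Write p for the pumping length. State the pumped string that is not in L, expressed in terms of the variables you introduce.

a^{p+k} b^p a^p b^p

Suppose for contradiction that L is regular, and let p be the pumping length.
Take w = a^p b^p a^p b^p = uu where u = a^pb^p; then w ∈ L and |w| = 4p ≥ p.
Write w = xyz as guaranteed by the lemma, with |xy| ≤ p and |y| ≥ 1.
The first p characters of w are a's, so xy (and hence y) consists only of a's. Write y = a^k, 1 ≤ k ≤ p.
Pump with i = 2: xy^2z = a^{p+k} b^p a^p b^p, of length 4p+k. Suppose this equals vv. The string starts with a and ends with b, so v does too; thus the boundary between the two copies of v is a b→a transition. There is exactly one such transition, at position 2p+k, so |v| = 2p+k and |vv| = 4p+2k ≠ 4p+k since k ≥ 1. So xy^2z ∉ L.
This is a contradiction; hence L is not regular.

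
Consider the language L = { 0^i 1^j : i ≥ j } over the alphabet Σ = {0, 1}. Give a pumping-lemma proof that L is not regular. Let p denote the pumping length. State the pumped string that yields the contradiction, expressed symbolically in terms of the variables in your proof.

Suppose for contradiction that L is regular, and let p be the pumping length.
Choose w = 0^p 1^p ∈ L, with |w| = 2p ≥ p.
By the pumping lemma, w = xyz with |xy| ≤ p and |y| > 0.
Because |xy| ≤ p and w begins with p copies of 0, we have y = 0^k with 1 ≤ k ≤ p.
Consider xy^0z = xz = 0^{p-k} 1^p. Since k ≥ 1, the 0-count p-k is less than p, so i ≥ j fails; thus xz ∉ L.
This is a contradiction; hence L is not regular.

0^{p-k} 1^p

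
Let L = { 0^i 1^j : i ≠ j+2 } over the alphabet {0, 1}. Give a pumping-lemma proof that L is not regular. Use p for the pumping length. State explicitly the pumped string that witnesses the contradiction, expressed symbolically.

Suppose for contradiction that L is regular, and let p be the pumping length.
Choose w = 0^p 1^{p+p!-2}. Since p ≠ (p+p!-2)+2 = p+p!, w ∈ L; and |w| ≥ p.
By the pumping lemma, w = xyz with |xy| ≤ p and |y| ≥ 1.
The first p characters of w are 0's, so xy (and hence y) consists only of 0's. Write y = 0^k, 1 ≤ k ≤ p.
Since 1 ≤ k ≤ p, k divides p!; set t = 1 + p!/k. Then xy^t z has p + (p!/k)·k = p + p! copies of 0. Now the 0-count is p+p! and (1-count)+2 = (p+p!-2)+2 = p+p!, so i ≠ j+2 fails. So xy^t z = 0^{p+p!} 1^{p+p!-2} ∉ L.
Contradiction. Therefore L is not regular.

0^{p+p!} 1^{p+p!-2}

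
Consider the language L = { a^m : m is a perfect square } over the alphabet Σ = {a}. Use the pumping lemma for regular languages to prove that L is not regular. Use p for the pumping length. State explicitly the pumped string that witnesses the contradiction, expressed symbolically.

Assume L is regular; let p be its pumping constant.
Take w = a^{p²} ∈ L with |w| = p² ≥ p.
Write w = xyz as guaranteed by the lemma, with |xy| ≤ p and y is nonempty.
Then y = a^k for some k with 1 ≤ k ≤ p.
Pump with i = 2: xy^2z = a^{p²+k}. Since 1 ≤ k ≤ p, p² < p²+k ≤ p²+p < (p+1)², so p²+k lies strictly between consecutive squares and is not a perfect square. So xy^2z ∉ L.
Contradiction. Therefore L is not regular.

a^{p²+k}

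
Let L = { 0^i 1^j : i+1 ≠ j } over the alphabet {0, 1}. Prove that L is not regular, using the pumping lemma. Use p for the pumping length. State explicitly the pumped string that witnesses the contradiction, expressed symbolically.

0^{p+p!} 1^{p+p!+1}

Toward a contradiction, assume L is regular with pumping length p.
Choose w = 0^p 1^{p+p!+1}. Since p ≠ (p+p!+1)-1 = p+p!, w ∈ L; and |w| ≥ p.
Write w = xyz as guaranteed by the lemma, with |xy| ≤ p and y is nonempty.
Because |xy| ≤ p and w begins with p copies of 0, we have y = 0^k with 1 ≤ k ≤ p.
Since 1 ≤ k ≤ p, k divides p!; set t = 1 + p!/k. Then xy^t z has p + (p!/k)·k = p + p! copies of 0. Now the 0-count is p+p! and (1-count)-1 = (p+p!+1)-1 = p+p!, so i+1 ≠ j fails. So xy^t z = 0^{p+p!} 1^{p+p!+1} ∉ L.
Contradiction. Therefore L is not regular.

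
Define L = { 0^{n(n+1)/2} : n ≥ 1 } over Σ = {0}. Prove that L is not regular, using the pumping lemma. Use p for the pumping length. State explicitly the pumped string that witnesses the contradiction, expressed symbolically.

0^{p(p+1)/2+k}

Assume L is regular; let p be its pumping constant.
Take w = 0^{p(p+1)/2} ∈ L with |w| = p(p+1)/2 ≥ p.
Write w = xyz as guaranteed by the lemma, with |xy| ≤ p and y is nonempty.
Then y = 0^k for some k with 1 ≤ k ≤ p.
Pump with i = 2: xy^2z = 0^{p(p+1)/2+k}. Since 1 ≤ k ≤ p, p(p+1)/2 < p(p+1)/2+k ≤ p(p+1)/2+p < (p+1)(p+2)/2, so p(p+1)/2+k is strictly between consecutive triangular numbers. So xy^2z ∉ L.
Contradiction. Therefore L is not regular.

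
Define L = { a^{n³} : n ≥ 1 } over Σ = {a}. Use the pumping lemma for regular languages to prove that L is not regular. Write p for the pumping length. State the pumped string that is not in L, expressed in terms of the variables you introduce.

a^{p³+k}

Assume L is regular. Let p be the pumping length given by the pumping lemma.
Take w = a^{p³} ∈ L with |w| = p³ ≥ p.
The pumping lemma gives a decomposition w = xyz where |xy| ≤ p and |y| > 0.
Then y = a^k for some k with 1 ≤ k ≤ p.
Pump with i = 2: xy^2z = a^{p³+k}. Since 1 ≤ k ≤ p, p³ < p³+k ≤ p³+p < p³+3p²+3p+1 = (p+1)³, so p³+k is not a perfect cube. So xy^2z ∉ L.
This contradicts the pumping lemma, so L is not regular.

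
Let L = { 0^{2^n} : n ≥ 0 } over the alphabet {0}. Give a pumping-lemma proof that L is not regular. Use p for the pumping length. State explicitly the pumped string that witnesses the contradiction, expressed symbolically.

0^{2^p+k}

Assume L is regular; let p be its pumping constant.
Take w = 0^{2^p} ∈ L with |w| = 2^p ≥ p.
Write w = xyz as guaranteed by the lemma, with |xy| ≤ p and |y| ≥ 1.
Then y = 0^k for some k with 1 ≤ k ≤ p.
Pump with i = 2: xy^2z = 0^{2^p+k}. Since 1 ≤ k ≤ p < 2^p, we have 2^p < 2^p+k < 2^{p+1}, so 2^p+k is not a power of 2. So xy^2z ∉ L.
This contradicts the pumping lemma, so L is not regular.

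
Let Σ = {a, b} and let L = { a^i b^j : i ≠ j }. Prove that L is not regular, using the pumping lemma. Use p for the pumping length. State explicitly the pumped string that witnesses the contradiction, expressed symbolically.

a^{p+p!} b^{p+p!}

Assume L is regular; let p be its pumping constant.
Choose w = a^p b^{p+p!}. Since p ≠ p+p!, w ∈ L; and |w| ≥ p.
By the pumping lemma, w = xyz with |xy| ≤ p and y is nonempty.
Since the first p symbols of w are all a's and |xy| ≤ p, y lies entirely in the leading a-block: y = a^k for some k with 1 ≤ k ≤ p.
Since 1 ≤ k ≤ p, k divides p!; set t = 1 + p!/k. Then xy^t z has p + (p!/k)·k = p + p! copies of a. Now the a-count equals the b-count, so i ≠ j fails. So xy^t z = a^{p+p!} b^{p+p!} ∉ L.
This is a contradiction; hence L is not regular.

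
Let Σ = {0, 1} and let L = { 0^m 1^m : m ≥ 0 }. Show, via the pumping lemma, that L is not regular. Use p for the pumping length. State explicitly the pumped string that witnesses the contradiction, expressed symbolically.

0^{p+k} 1^p

Suppose for contradiction that L is regular, and let p be the pumping length.
Take w = 0^p 1^p. Then w ∈ L and |w| = 2p ≥ p.
By the pumping lemma, w = xyz with |xy| ≤ p and y is nonempty.
Because |xy| ≤ p and w begins with p copies of 0, we have y = 0^k with 1 ≤ k ≤ p.
Pump with i = 2: xy^2z = 0^{p+k} 1^p. For this to lie in L we would need p = p+k, which forces k = 0. But k ≥ 1, so xy^2z ∉ L.
This contradicts the pumping lemma, so L is not regular.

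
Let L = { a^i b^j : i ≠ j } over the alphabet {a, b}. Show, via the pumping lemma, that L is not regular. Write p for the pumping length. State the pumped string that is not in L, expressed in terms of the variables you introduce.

Assume L is regular. Let p be the pumping length given by the pumping lemma.
Choose w = a^p b^{p+p!}. Since p ≠ p+p!, w ∈ L; and |w| ≥ p.
The pumping lemma gives a decomposition w = xyz where |xy| ≤ p and y is nonempty.
Because |xy| ≤ p and w begins with p copies of a, we have y = a^k with 1 ≤ k ≤ p.
Since 1 ≤ k ≤ p, k divides p!; set t = 1 + p!/k. Then xy^t z has p + (p!/k)·k = p + p! copies of a. Now the a-count equals the b-count, so i ≠ j fails. So xy^t z = a^{p+p!} b^{p+p!} ∉ L.
Contradiction. Therefore L is not regular.

a^{p+p!} b^{p+p!}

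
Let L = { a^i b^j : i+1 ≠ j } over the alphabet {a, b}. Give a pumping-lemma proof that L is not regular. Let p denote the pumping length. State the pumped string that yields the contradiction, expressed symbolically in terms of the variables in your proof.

a^{p+p!} b^{p+p!+1}

Assume L is regular. Let p be the pumping length given by the pumping lemma.
Choose w = a^p b^{p+p!+1}. Since p ≠ (p+p!+1)-1 = p+p!, w ∈ L; and |w| ≥ p.
By the pumping lemma, w = xyz with |xy| ≤ p and |y| > 0.
Because |xy| ≤ p and w begins with p copies of a, we have y = a^k with 1 ≤ k ≤ p.
Since 1 ≤ k ≤ p, k divides p!; set t = 1 + p!/k. Then xy^t z has p + (p!/k)·k = p + p! copies of a. Now the a-count is p+p! and (b-count)-1 = (p+p!+1)-1 = p+p!, so i+1 ≠ j fails. So xy^t z = a^{p+p!} b^{p+p!+1} ∉ L.
This contradicts the pumping lemma, so L is not regular.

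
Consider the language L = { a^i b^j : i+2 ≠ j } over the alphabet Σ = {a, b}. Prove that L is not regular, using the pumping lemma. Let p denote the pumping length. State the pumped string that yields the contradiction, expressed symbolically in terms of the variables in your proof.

Toward a contradiction, assume L is regular with pumping length p.
Choose w = a^p b^{p+p!+2}. Since p ≠ (p+p!+2)-2 = p+p!, w ∈ L; and |w| ≥ p.
The pumping lemma gives a decomposition w = xyz where |xy| ≤ p and y is nonempty.
Because |xy| ≤ p and w begins with p copies of a, we have y = a^k with 1 ≤ k ≤ p.
Since 1 ≤ k ≤ p, k divides p!; set t = 1 + p!/k. Then xy^t z has p + (p!/k)·k = p + p! copies of a. Now the a-count is p+p! and (b-count)-2 = (p+p!+2)-2 = p+p!, so i+2 ≠ j fails. So xy^t z = a^{p+p!} b^{p+p!+2} ∉ L.
Contradiction. Therefore L is not regular.

a^{p+p!} b^{p+p!+2}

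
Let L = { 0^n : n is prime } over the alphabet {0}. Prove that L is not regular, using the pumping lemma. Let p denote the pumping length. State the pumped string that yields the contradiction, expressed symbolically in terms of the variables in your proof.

Assume L is regular. Let p be the pumping length given by the pumping lemma.
Let q be a prime with q ≥ p+2 (infinitely many primes exist), and take w = 0^q ∈ L with |w| = q ≥ p.
Write w = xyz as guaranteed by the lemma, with |xy| ≤ p and |y| ≥ 1.
Then y = 0^k for some k with 1 ≤ k ≤ p.
Since 1 ≤ k ≤ p, |xz| = q-k. Pump with i = q+1: |xy^{q+1}z| = (q-k)+(q+1)k = q+qk = q(1+k), which is composite (both factors ≥ 2). So xy^{q+1}z = 0^{q(1+k)} ∉ L.
This contradicts the pumping lemma, so L is not regular.

0^{q(1+k)}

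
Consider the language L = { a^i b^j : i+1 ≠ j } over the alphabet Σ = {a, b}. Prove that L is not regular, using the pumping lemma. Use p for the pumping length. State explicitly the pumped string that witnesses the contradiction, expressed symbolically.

Suppose for contradiction that L is regular, and let p be the pumping length.
Choose w = a^p b^{p+p!+1}. Since p ≠ (p+p!+1)-1 = p+p!, w ∈ L; and |w| ≥ p.
By the pumping lemma, w = xyz with |xy| ≤ p and y is nonempty.
Since the first p symbols of w are all a's and |xy| ≤ p, y lies entirely in the leading a-block: y = a^k for some k with 1 ≤ k ≤ p.
Since 1 ≤ k ≤ p, k divides p!; set t = 1 + p!/k. Then xy^t z has p + (p!/k)·k = p + p! copies of a. Now the a-count is p+p! and (b-count)-1 = (p+p!+1)-1 = p+p!, so i+1 ≠ j fails. So xy^t z = a^{p+p!} b^{p+p!+1} ∉ L.
Contradiction. Therefore L is not regular.

a^{p+p!} b^{p+p!+1}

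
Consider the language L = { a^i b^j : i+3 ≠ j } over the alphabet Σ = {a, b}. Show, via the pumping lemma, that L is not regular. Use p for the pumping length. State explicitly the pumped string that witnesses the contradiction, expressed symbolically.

a^{p+p!} b^{p+p!+3}

Suppose for contradiction that L is regular, and let p be the pumping length.
Choose w = a^p b^{p+p!+3}. Since p ≠ (p+p!+3)-3 = p+p!, w ∈ L; and |w| ≥ p.
By the pumping lemma, w = xyz with |xy| ≤ p and |y| > 0.
Because |xy| ≤ p and w begins with p copies of a, we have y = a^k with 1 ≤ k ≤ p.
Since 1 ≤ k ≤ p, k divides p!; set t = 1 + p!/k. Then xy^t z has p + (p!/k)·k = p + p! copies of a. Now the a-count is p+p! and (b-count)-3 = (p+p!+3)-3 = p+p!, so i+3 ≠ j fails. So xy^t z = a^{p+p!} b^{p+p!+3} ∉ L.
Contradiction. Therefore L is not regular.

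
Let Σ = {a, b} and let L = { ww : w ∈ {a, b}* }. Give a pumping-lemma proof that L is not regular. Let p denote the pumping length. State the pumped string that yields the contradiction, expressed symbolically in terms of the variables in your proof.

Toward a contradiction, assume L is regular with pumping length p.
Take w = a^p b^p a^p b^p = uu where u = a^pb^p; then w ∈ L and |w| = 4p ≥ p.
The pumping lemma gives a decomposition w = xyz where |xy| ≤ p and |y| ≥ 1.
The first p characters of w are a's, so xy (and hence y) consists only of a's. Write y = a^k, 1 ≤ k ≤ p.
Pump with i = 2: xy^2z = a^{p+k} b^p a^p b^p, of length 4p+k. Suppose this equals vv. The string starts with a and ends with b, so v does too; thus the boundary between the two copies of v is a b→a transition. There is exactly one such transition, at position 2p+k, so |v| = 2p+k and |vv| = 4p+2k ≠ 4p+k since k ≥ 1. So xy^2z ∉ L.
Contradiction. Therefore L is not regular.

a^{p+k} b^p a^p b^p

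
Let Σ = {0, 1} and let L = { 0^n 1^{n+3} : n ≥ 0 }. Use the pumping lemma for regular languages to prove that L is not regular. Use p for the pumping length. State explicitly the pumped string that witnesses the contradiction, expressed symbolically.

Suppose for contradiction that L is regular, and let p be the pumping length.
Choose w = 0^p 1^{p+3}, which is in L with |w| = 2p+3 ≥ p.
Write w = xyz as guaranteed by the lemma, with |xy| ≤ p and |y| > 0.
Since the first p symbols of w are all 0's and |xy| ≤ p, y lies entirely in the leading 0-block: y = 0^k for some k with 1 ≤ k ≤ p.
Pump with i = 2: xy^2z = 0^{p+k} 1^{p+3}. For this to lie in L we would need p+3 = (p+k)+3, which forces k = 0. But k ≥ 1, so xy^2z ∉ L.
This is a contradiction; hence L is not regular.

0^{p+k} 1^{p+3}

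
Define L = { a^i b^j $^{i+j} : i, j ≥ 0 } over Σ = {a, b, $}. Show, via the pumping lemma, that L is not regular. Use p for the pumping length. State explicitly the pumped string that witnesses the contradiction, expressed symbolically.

Assume L is regular; let p be its pumping constant.
Take w = a^p b^p $^{2p} ∈ L (with i=j=p, i+j=2p), |w| = 4p ≥ p.
Write w = xyz as guaranteed by the lemma, with |xy| ≤ p and y is nonempty.
The first p characters of w are a's, so xy (and hence y) consists only of a's. Write y = a^k, 1 ≤ k ≤ p.
Consider xy^2z = a^{p+k} b^p $^{2p}. Now the a- and b-counts sum to 2p+k, but the $-count is 2p ≠ 2p+k. So xy^2z ∉ L.
Contradiction. Therefore L is not regular.

a^{p+k} b^p $^{2p}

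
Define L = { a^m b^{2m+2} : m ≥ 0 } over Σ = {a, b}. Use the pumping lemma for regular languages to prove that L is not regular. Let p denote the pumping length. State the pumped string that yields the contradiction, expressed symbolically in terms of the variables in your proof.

Suppose for contradiction that L is regular, and let p be the pumping length.
Choose w = a^p b^{2p+2}, which is in L with |w| = 3p+2 ≥ p.
The pumping lemma gives a decomposition w = xyz where |xy| ≤ p and y is nonempty.
The first p characters of w are a's, so xy (and hence y) consists only of a's. Write y = a^k, 1 ≤ k ≤ p.
Pump with i = 2: xy^2z = a^{p+k} b^{2p+2}. For this to lie in L we would need 2p+2 = 2(p+k)+2, which forces k = 0. But k ≥ 1, so xy^2z ∉ L.
This contradicts the pumping lemma, so L is not regular.

a^{p+k} b^{2p+2}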